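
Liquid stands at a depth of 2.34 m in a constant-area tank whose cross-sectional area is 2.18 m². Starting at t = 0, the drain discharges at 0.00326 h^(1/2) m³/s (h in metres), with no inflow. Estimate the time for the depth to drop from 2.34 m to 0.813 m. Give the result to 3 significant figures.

840 s

Unsteady balance on liquid volume: A dh/dt = −0.00326 √h.
∫ h^(−1/2) dh = −(0.00326/A) ∫ dt, giving 2√h = 2√h₀ − (0.00326/A) t.
t = 2A(√h₀ − √h)/0.00326 = 2·2.18·(√2.34 − √0.813)/0.00326
  = 4.3600 × (1.5297 − 0.90167) / 0.00326 = 839.96 s.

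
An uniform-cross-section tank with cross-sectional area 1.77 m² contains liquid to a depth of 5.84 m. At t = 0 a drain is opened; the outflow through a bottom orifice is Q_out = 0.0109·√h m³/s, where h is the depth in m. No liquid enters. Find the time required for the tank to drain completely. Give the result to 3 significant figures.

A dh/dt = −Q_out = −0.0109 √h.
∫ h^(−1/2) dh = −(0.0109/A) ∫ dt, giving 2√h = 2√h₀ − (0.0109/A) t.
Set h = 0: 2√h₀ = (0.0109/A) t_empty ⇒ t_empty = 2A√h₀/0.0109.
t_empty = 2·1.77·√5.84/0.0109 = 3.5400·2.4166/0.0109 = 784.84 s.

785 s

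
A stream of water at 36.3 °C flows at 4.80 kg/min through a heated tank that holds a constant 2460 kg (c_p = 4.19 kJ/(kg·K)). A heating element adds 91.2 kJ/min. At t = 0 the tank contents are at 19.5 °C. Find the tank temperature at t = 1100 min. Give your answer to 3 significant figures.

38.3 °C

Energy balance: M c_p dT/dt = ṁ c_p (T_in − T) + 91.2.
Rearrange: dT/dt = (T_ss − T)/τ with τ = M/ṁ = 512.50 min and T_ss = T_in + Q̇/(ṁ c_p) = 40.835 °C.
T approaches T_ss exponentially: T(t) = T_ss + (T₀ − T_ss) e^(−t/τ).
T(1100) = 40.835 + (-21.335)·e^(−1100/512.50) = 40.835 + (-21.335)·0.11691 = 38.340 °C.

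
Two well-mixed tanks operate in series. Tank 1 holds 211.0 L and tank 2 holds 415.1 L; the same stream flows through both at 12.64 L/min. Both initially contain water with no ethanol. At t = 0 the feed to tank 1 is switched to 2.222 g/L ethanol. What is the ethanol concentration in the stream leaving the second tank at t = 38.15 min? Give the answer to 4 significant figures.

Time constants: τᵢ = Vᵢ/Q for each well-mixed tank.
τ₁ = 211.0/12.64 = 16.6930 min; τ₂ = 415.1/12.64 = 32.8402 min.
Solving the cascade with C₁(0)=C₂(0)=0 gives C₂(t) = C_in[1 − (τ₁ e^(−t/τ₁) − τ₂ e^(−t/τ₂))/(τ₁ − τ₂)].
At t = 38.15: e^(−t/τ₁) = 0.101735, e^(−t/τ₂) = 0.312958.
C₂ = 2.222·[1 − (16.6930·0.101735 − 32.8402·0.312958)/(-16.1472)] = 2.222·0.468678 = 1.04140 g/L.

1.041 g/L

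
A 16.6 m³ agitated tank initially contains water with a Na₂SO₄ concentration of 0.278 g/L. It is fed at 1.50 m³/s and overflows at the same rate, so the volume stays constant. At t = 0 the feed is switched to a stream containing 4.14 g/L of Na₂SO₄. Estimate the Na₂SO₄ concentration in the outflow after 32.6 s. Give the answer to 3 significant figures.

Unsteady species balance (constant V, well mixed): V dC/dt = Q(C_in − C).
Rewrite as dC/dt + C/τ = C_in/τ, τ = V/Q = 11.067 s.
This is linear first-order; C(t) = C_in + (C₀ − C_in) e^(−t/τ).
C(32.6) = 4.14 + (0.278 − 4.14)·e^(−32.6/11.067) = 4.14 + (-3.8620)·0.052561 = 3.9370 g/L.

3.94 g/L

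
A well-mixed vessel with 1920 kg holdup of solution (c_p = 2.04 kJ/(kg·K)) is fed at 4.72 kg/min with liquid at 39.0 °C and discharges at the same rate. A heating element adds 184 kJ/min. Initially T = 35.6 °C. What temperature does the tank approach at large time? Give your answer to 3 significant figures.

Unsteady energy balance on the tank contents: M c_p dT/dt = ṁ c_p (T_in − T) + 184.
At steady state dT/dt = 0 ⇒ T_ss = T_in + Q̇/(ṁ c_p) = 39.0 + 184/(4.72·2.04) = 58.109 °C.

58.1 °C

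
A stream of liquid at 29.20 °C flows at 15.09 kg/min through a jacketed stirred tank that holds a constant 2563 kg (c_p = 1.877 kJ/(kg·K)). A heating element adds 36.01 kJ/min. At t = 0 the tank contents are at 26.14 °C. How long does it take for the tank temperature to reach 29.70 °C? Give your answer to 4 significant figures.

293.1 min

Energy balance: M c_p dT/dt = ṁ c_p (T_in − T) + 36.01.
τ = M/ṁ = 169.848 min; T_ss = T_in + Q̇/(ṁ c_p) = 30.4714 °C.
T(t) = T_ss + (T₀ − T_ss) e^(−t/τ). Set T = 29.70:
e^(−t/τ) = (29.70 − 30.4714)/(26.14 − 30.4714) = 0.178088
t = −169.848 · ln(0.178088) = 293.068 min.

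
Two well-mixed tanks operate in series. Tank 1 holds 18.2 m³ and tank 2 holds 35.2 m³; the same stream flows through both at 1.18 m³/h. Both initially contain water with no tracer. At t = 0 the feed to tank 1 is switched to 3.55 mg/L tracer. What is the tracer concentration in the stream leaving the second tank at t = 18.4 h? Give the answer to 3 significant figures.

0.736 mg/L

Time constants: τᵢ = Vᵢ/Q for each well-mixed tank.
τ₁ = 18.2/1.18 = 15.424 h; τ₂ = 35.2/1.18 = 29.831 h.
Tank 1: C₁ = C_in(1 − e^(−t/τ₁)). Tank 2 (τ₁ ≠ τ₂): C₂ = C_in[1 − (τ₁ e^(−t/τ₁) − τ₂ e^(−t/τ₂))/(τ₁ − τ₂)].
At t = 18.4: e^(−t/τ₁) = 0.30332, e^(−t/τ₂) = 0.53966.
C₂ = 3.55·[1 − (15.424·0.30332 − 29.831·0.53966)/(-14.407)] = 3.55·0.20732 = 0.73598 mg/L.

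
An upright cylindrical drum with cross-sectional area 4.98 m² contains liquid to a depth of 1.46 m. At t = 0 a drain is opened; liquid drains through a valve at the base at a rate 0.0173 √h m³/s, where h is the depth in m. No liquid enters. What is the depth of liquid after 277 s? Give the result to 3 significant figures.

Accumulation of liquid (constant cross-section A): A dh/dt = −0.0173 √h.
∫ h^(−1/2) dh = −(0.0173/A) ∫ dt, giving 2√h = 2√h₀ − (0.0173/A) t.
√h = √1.46 − 0.0173·277/(2·4.98) = 1.2083 − 0.48113 = 0.72717.
h = 0.72717² = 0.52878 m.

0.529 m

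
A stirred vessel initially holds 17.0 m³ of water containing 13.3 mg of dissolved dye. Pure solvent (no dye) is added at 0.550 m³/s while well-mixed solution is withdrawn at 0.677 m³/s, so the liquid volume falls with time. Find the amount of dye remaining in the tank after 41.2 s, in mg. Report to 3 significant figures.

1.87 mg

Total volume: dV/dt = Q_in − Q_out = -0.12700 m³/s, so V(t) = 17.0 − 0.12700 t and V(41.2) = 11.768 m³.
Species balance (pure solvent in): dm/dt = −Q_out · m/V(t).
dm/m = −Q_out dt/(V₀ − 0.12700 t); integrating gives ln(m/m₀) = −(Q_out/(Q_in−Q_out)) ln(V/V₀).
m = m₀ (V₀/V)^(Q_out/(Q_in−Q_out)) = 13.3 × (17.0/11.768)^(-5.3307) = 1.8716 mg.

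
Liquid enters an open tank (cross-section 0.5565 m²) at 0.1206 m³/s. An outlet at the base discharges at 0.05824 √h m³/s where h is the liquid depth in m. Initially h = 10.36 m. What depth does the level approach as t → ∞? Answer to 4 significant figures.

4.288 m

A dh/dt = Q_in − 0.05824 √h. Steady state requires inflow = outflow:
Q_in = 0.05824 √h_ss ⇒ √h_ss = 0.1206/0.05824 = 2.07074.
h_ss = 2.07074² = 4.28797 m. (Since h₀ = 10.36 m > h_ss, the level will fall toward this value.)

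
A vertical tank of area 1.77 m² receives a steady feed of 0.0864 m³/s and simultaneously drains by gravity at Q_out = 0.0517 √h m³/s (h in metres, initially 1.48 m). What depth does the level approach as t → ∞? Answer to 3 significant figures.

A dh/dt = Q_in − 0.0517 √h. Steady state requires inflow = outflow:
Q_in = 0.0517 √h_ss ⇒ √h_ss = 0.0864/0.0517 = 1.6712.
h_ss = 1.6712² = 2.7928 m. (Since h₀ = 1.48 m < h_ss, the level will rise toward this value.)

2.79 m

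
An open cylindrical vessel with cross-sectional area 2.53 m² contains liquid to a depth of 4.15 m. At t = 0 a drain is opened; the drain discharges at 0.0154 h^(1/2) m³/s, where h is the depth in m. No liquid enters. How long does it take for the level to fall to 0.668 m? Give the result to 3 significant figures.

401 s

A dh/dt = −Q_out = −0.0154 √h.
This is separable: 2 d(√h)/dt = −0.0154/A, so √h = √h₀ − (0.0154/(2A)) t.
t = 2A(√h₀ − √h)/0.0154 = 2·2.53·(√4.15 − √0.668)/0.0154
  = 5.0600 × (2.0372 − 0.81731) / 0.0154 = 400.81 s.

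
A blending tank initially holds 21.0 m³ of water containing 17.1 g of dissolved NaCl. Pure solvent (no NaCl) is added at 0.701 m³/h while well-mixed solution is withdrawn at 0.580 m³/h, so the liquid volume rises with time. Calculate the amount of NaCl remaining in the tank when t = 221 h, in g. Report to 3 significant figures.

Let m(t) be the amount of NaCl. Volume: V(t) = V₀ + (Q_in − Q_out) t = 21.0 + 0.12100 t; V(221) = 47.741 m³.
No NaCl enters, so dm/dt = −Q_out · (m/V).
dm/m = −Q_out dt/(V₀ + 0.12100 t); integrating gives ln(m/m₀) = −(Q_out/(Q_in−Q_out)) ln(V/V₀).
m = m₀ (V₀/V)^(Q_out/(Q_in−Q_out)) = 17.1 × (21.0/47.741)^(4.7934) = 0.33368 g.

0.334 g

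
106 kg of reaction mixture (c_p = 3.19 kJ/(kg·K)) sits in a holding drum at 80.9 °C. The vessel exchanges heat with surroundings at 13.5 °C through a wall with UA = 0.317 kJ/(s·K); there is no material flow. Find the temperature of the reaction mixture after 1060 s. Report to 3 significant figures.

Lumped-capacitance energy balance: M c_p dT/dt = UA(T_amb − T).
dT/dt = (T_ss − T)/τ with T_ss = T_amb = 13.500 °C, τ = M c_p/UA = 106·3.19/0.317 = 1066.7 s.
This is linear first-order; T(t) = T_ss + (T₀ − T_ss) e^(−t/τ).
T(1060) = 13.500 + (67.400)·0.37019 = 38.451 °C.

38.5 °C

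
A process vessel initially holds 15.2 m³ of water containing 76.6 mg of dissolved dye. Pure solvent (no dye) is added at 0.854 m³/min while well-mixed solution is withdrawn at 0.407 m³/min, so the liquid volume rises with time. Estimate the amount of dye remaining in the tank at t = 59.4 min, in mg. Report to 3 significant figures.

30.5 mg

Let m(t) be the amount of dye. Volume: V(t) = V₀ + (Q_in − Q_out) t = 15.2 + 0.44700 t; V(59.4) = 41.752 m³.
Species balance (pure solvent in): dm/dt = −Q_out · m/V(t).
dm/m = −Q_out dt/(V₀ + 0.44700 t); integrating gives ln(m/m₀) = −(Q_out/(Q_in−Q_out)) ln(V/V₀).
m = m₀ (V₀/V)^(Q_out/(Q_in−Q_out)) = 76.6 × (15.2/41.752)^(0.91051) = 30.526 mg.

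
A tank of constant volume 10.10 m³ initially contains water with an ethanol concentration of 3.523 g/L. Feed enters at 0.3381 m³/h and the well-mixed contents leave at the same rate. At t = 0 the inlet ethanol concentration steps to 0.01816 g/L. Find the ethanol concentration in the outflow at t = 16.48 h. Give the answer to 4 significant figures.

2.037 g/L

Unsteady species balance (constant V, well mixed): V dC/dt = Q(C_in − C).
Rewrite as dC/dt + C/τ = C_in/τ, τ = V/Q = 29.8728 h.
C approaches C_in exponentially: C(t) = C_in + (C₀ − C_in) e^(−t/τ).
C(16.48) = 0.01816 + (3.523 − 0.01816)·e^(−16.48/29.8728) = 0.01816 + (3.50484)·0.575986 = 2.03690 g/L.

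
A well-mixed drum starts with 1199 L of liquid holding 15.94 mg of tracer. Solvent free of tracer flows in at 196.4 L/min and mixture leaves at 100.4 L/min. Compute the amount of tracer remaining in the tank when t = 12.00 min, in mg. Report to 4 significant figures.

Let m(t) be the amount of tracer. Volume: V(t) = V₀ + (Q_in − Q_out) t = 1199 + 96.0000 t; V(12.00) = 2351.00 L.
No tracer enters, so dm/dt = −Q_out · (m/V).
dm/m = −Q_out dt/(V₀ + 96.0000 t); integrating gives ln(m/m₀) = −(Q_out/(Q_in−Q_out)) ln(V/V₀).
m = m₀ (V₀/V)^(Q_out/(Q_in−Q_out)) = 15.94 × (1199/2351.00)^(1.04583) = 7.88228 mg.

7.882 mg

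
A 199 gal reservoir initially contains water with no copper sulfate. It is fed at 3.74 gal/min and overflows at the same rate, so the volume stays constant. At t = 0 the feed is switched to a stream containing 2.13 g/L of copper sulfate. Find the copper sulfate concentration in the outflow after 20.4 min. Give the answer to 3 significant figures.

Transient balance on the dissolved component: V dC/dt = Q(C_in − C).
Rewrite as dC/dt + C/τ = C_in/τ, τ = V/Q = 53.209 min.
This is linear first-order; C(t) = C_in + (C₀ − C_in) e^(−t/τ).
C(20.4) = 2.13 + (0 − 2.13)·e^(−20.4/53.209) = 2.13 + (-2.1300)·0.68154 = 0.67831 g/L.

0.678 g/L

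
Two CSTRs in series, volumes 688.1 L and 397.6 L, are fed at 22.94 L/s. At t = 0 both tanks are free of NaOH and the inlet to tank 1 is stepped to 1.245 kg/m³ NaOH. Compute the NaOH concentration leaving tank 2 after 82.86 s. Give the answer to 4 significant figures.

Species balance on tank i: dCᵢ/dt = (Cᵢ₋₁ − Cᵢ)/τᵢ with τᵢ = Vᵢ/Q.
τ₁ = 688.1/22.94 = 29.9956 s; τ₂ = 397.6/22.94 = 17.3322 s.
Tank 1: C₁ = C_in(1 − e^(−t/τ₁)). Tank 2 (τ₁ ≠ τ₂): C₂ = C_in[1 − (τ₁ e^(−t/τ₁) − τ₂ e^(−t/τ₂))/(τ₁ − τ₂)].
At t = 82.86: e^(−t/τ₁) = 0.0631400, e^(−t/τ₂) = 0.00839008.
C₂ = 1.245·[1 − (29.9956·0.0631400 − 17.3322·0.00839008)/(12.6635)] = 1.245·0.861925 = 1.07310 kg/m³.

1.073 kg/m³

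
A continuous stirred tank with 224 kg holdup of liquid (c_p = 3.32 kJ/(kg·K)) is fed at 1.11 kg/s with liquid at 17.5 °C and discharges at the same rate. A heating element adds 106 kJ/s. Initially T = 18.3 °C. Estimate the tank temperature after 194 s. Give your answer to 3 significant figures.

Energy balance: M c_p dT/dt = ṁ c_p (T_in − T) + 106.
τ = M/ṁ = 201.80 s; T_ss = T_in + Q̇/(ṁ c_p) = 17.5 + 106/(1.11·3.32) = 46.264 °C.
This is linear first-order; T(t) = T_ss + (T₀ − T_ss) e^(−t/τ).
T(194) = 46.264 + (-27.964)·e^(−194/201.80) = 46.264 + (-27.964)·0.38238 = 35.571 °C.

35.6 °C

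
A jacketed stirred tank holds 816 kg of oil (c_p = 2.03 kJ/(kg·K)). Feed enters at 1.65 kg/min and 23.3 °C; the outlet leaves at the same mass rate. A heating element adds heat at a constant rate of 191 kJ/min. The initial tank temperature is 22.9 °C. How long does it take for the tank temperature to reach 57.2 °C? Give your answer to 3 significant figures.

M c_p dT/dt = ṁ c_p (T_in − T) + Q̇.
τ = M/ṁ = 494.55 min; T_ss = T_in + Q̇/(ṁ c_p) = 80.323 °C.
T(t) = T_ss + (T₀ − T_ss) e^(−t/τ). Set T = 57.2:
e^(−t/τ) = (57.2 − 80.323)/(22.9 − 80.323) = 0.40268
t = −494.55 · ln(0.40268) = 449.84 min.

450 min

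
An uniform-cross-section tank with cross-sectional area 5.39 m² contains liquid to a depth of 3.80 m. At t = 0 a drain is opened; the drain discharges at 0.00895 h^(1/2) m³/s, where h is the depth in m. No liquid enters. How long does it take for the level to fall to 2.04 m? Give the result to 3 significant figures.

628 s

A dh/dt = −Q_out = −0.00895 √h.
Separate and integrate: 2(√h − √h₀) = −(0.00895/A) t.
t = 2A(√h₀ − √h)/0.00895 = 2·5.39·(√3.80 − √2.04)/0.00895
  = 10.780 × (1.9494 − 1.4283) / 0.00895 = 627.62 s.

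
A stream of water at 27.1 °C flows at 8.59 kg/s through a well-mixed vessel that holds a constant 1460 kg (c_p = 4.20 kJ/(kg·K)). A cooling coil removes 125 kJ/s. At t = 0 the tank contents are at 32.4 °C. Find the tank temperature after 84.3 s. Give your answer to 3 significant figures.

29.0 °C

First-law balance (no shaft work): M c_p dT/dt = ṁ c_p (T_in − T) − 125.
τ = M/ṁ = 169.97 s; T_ss = T_in − Q̇/(ṁ c_p) = 27.1 − 125/(8.59·4.20) = 23.635 °C.
T approaches T_ss exponentially: T(t) = T_ss + (T₀ − T_ss) e^(−t/τ).
T(84.3) = 23.635 + (8.7647)·e^(−84.3/169.97) = 23.635 + (8.7647)·0.60897 = 28.973 °C.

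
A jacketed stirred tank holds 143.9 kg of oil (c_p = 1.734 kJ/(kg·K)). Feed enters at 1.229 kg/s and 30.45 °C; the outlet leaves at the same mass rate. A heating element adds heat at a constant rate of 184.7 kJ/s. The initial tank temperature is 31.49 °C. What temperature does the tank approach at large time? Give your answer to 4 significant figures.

Energy balance: M c_p dT/dt = ṁ c_p (T_in − T) + 184.7.
At steady state dT/dt = 0 ⇒ T_ss = T_in + Q̇/(ṁ c_p) = 30.45 + 184.7/(1.229·1.734) = 117.119 °C.

117.1 °C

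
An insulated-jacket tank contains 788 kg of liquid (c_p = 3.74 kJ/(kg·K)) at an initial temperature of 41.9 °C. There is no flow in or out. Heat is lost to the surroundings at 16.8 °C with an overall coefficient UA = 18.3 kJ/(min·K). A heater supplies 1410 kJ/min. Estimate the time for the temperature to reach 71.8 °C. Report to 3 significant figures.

Heat balance on the well-mixed liquid: M c_p dT/dt = −UA(T − T_amb) + Q̇.
τ = M c_p/UA = 161.04 min; T_ss = T_amb + Q̇/UA = 16.8 + 1410/18.3 = 93.849 °C.
T(t) = T_ss + (T₀ − T_ss)e^(−t/τ); set T = 71.8:
t = −τ ln[(T − T_ss)/(T₀ − T_ss)] = −161.04 · ln(0.42444) = 138.01 min.

138 min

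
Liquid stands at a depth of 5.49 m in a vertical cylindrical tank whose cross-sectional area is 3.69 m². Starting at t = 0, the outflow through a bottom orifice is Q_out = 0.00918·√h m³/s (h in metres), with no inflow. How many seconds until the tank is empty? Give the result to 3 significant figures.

1880 s

A dh/dt = −Q_out = −0.00918 √h.
This is separable: 2 d(√h)/dt = −0.00918/A, so √h = √h₀ − (0.00918/(2A)) t.
Tank is empty when √h = 0: t_empty = 2A√h₀/0.00918.
t_empty = 2·3.69·√5.49/0.00918 = 7.3800·2.3431/0.00918 = 1883.6 s.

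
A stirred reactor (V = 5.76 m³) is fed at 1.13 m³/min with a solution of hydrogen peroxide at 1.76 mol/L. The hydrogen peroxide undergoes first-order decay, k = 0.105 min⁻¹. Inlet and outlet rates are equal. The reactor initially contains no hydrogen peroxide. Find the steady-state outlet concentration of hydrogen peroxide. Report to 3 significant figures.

1.15 mol/L

Accumulation = in − out − consumed: V dC/dt = Q C_in − Q C − k V C.
Steady state (dC/dt = 0): C_ss = Q C_in/(Q + kV) = C_in/(1 + kV/Q).
C_ss = 1.13·1.76/(1.13 + 0.105·5.76) = 1.9888/1.7348 = 1.1464 mol/L.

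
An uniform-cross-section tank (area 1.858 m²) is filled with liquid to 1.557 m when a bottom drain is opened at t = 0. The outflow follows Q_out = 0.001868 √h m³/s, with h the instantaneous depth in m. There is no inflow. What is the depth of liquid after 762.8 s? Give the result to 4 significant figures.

Mass balance (ρ constant): A dh/dt = −0.001868 √h.
∫ h^(−1/2) dh = −(0.001868/A) ∫ dt, giving 2√h = 2√h₀ − (0.001868/A) t.
√h = √1.557 − 0.001868·762.8/(2·1.858) = 1.24780 − 0.383453 = 0.864345.
h = 0.864345² = 0.747093 m.

0.7471 m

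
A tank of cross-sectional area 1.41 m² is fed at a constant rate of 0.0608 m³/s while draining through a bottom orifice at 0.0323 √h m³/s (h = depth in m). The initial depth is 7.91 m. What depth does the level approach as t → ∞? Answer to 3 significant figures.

3.54 m

A dh/dt = Q_in − 0.0323 √h. Steady state requires inflow = outflow:
Q_in = 0.0323 √h_ss ⇒ √h_ss = 0.0608/0.0323 = 1.8824.
h_ss = 1.8824² = 3.5433 m. (Since h₀ = 7.91 m > h_ss, the level will fall toward this value.)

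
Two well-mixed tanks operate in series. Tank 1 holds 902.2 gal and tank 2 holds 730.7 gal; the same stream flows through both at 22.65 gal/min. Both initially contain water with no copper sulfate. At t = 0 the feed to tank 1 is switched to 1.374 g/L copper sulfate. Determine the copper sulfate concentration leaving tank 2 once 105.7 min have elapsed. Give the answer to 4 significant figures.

Time constants: τᵢ = Vᵢ/Q for each well-mixed tank.
τ₁ = 902.2/22.65 = 39.8322 min; τ₂ = 730.7/22.65 = 32.2605 min.
Solving the cascade with C₁(0)=C₂(0)=0 gives C₂(t) = C_in[1 − (τ₁ e^(−t/τ₁) − τ₂ e^(−t/τ₂))/(τ₁ − τ₂)].
At t = 105.7: e^(−t/τ₁) = 0.0703952, e^(−t/τ₂) = 0.0377619.
C₂ = 1.374·[1 − (39.8322·0.0703952 − 32.2605·0.0377619)/(7.57174)] = 1.374·0.790566 = 1.08624 g/L.

1.086 g/L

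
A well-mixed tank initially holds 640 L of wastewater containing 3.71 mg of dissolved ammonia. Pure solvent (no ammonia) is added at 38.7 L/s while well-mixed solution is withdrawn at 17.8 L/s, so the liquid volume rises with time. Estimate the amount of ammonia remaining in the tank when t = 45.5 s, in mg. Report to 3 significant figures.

1.71 mg

Total volume: dV/dt = Q_in − Q_out = 20.900 L/s, so V(t) = 640 + 20.900 t and V(45.5) = 1591.0 L.
No ammonia enters, so dm/dt = −Q_out · (m/V).
Separate: dm/m = −Q_out dt/V(t) ⇒ ln(m/m₀) = −(Q_out/(Q_in−Q_out)) ln(V/V₀).
m = m₀ (V₀/V)^(Q_out/(Q_in−Q_out)) = 3.71 × (640/1591.0)^(0.85167) = 1.7083 mg.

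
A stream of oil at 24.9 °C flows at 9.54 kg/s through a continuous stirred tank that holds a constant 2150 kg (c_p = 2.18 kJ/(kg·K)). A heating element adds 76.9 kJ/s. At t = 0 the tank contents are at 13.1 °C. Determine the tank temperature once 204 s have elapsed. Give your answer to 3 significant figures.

22.3 °C

M c_p dT/dt = ṁ c_p (T_in − T) + Q̇.
τ = M/ṁ = 225.37 s; T_ss = T_in + Q̇/(ṁ c_p) = 24.9 + 76.9/(9.54·2.18) = 28.598 °C.
This is linear first-order; T(t) = T_ss + (T₀ − T_ss) e^(−t/τ).
T(204) = 28.598 + (-15.498)·e^(−204/225.37) = 28.598 + (-15.498)·0.40446 = 22.329 °C.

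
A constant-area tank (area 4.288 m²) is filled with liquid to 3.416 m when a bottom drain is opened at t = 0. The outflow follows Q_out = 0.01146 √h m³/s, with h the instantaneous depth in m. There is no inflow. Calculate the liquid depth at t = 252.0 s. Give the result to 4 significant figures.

2.285 m

With no inflow, A dh/dt = −0.01146 √h.
This is separable: 2 d(√h)/dt = −0.01146/A, so √h = √h₀ − (0.01146/(2A)) t.
√h = √3.416 − 0.01146·252.0/(2·4.288) = 1.84824 − 0.336744 = 1.51150.
h = 1.51150² = 2.28463 m.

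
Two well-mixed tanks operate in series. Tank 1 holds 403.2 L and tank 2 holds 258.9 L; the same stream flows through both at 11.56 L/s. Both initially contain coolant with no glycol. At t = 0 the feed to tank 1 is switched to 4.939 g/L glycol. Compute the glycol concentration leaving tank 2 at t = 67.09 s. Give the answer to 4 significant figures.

3.366 g/L

Time constants: τᵢ = Vᵢ/Q for each well-mixed tank.
τ₁ = 403.2/11.56 = 34.8789 s; τ₂ = 258.9/11.56 = 22.3962 s.
Solving the cascade with C₁(0)=C₂(0)=0 gives C₂(t) = C_in[1 − (τ₁ e^(−t/τ₁) − τ₂ e^(−t/τ₂))/(τ₁ − τ₂)].
At t = 67.09: e^(−t/τ₁) = 0.146093, e^(−t/τ₂) = 0.0500067.
C₂ = 4.939·[1 − (34.8789·0.146093 − 22.3962·0.0500067)/(12.4827)] = 4.939·0.681511 = 3.36598 g/L.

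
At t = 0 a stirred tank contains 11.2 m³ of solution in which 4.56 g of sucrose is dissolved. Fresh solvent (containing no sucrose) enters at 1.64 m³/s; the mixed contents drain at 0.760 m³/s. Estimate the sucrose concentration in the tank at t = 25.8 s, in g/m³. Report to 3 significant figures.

Total volume: dV/dt = Q_in − Q_out = 0.88000 m³/s, so V(t) = 11.2 + 0.88000 t and V(25.8) = 33.904 m³.
Solute balance: dm/dt = 0 − Q_out C = −Q_out m/V(t).
Separate: dm/m = −Q_out dt/V(t) ⇒ ln(m/m₀) = −(Q_out/(Q_in−Q_out)) ln(V/V₀).
m = m₀ (V₀/V)^(Q_out/(Q_in−Q_out)) = 4.56 × (11.2/33.904)^(0.86364) = 1.7520 g.
C = m/V = 1.7520/33.904 = 0.051675 g/m³.

0.0517 g/m³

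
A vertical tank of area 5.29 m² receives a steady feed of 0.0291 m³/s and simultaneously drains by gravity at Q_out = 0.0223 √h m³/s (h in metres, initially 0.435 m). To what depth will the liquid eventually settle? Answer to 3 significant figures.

A dh/dt = Q_in − 0.0223 √h. Steady state requires inflow = outflow:
Q_in = 0.0223 √h_ss ⇒ √h_ss = 0.0291/0.0223 = 1.3049.
h_ss = 1.3049² = 1.7028 m. (Since h₀ = 0.435 m < h_ss, the level will rise toward this value.)

1.70 m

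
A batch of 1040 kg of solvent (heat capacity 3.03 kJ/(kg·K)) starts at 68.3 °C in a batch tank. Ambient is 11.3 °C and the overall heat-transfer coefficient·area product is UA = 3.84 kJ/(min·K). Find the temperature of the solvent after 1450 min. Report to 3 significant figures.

M c_p dT/dt = −UA(T − T_amb).
dT/dt = (T_ss − T)/τ with T_ss = T_amb = 11.300 °C, τ = M c_p/UA = 1040·3.03/3.84 = 820.62 min.
Solution: T(t) = T_ss + (T₀ − T_ss) e^(−t/τ).
T(1450) = 11.300 + (57.000)·0.17085 = 21.039 °C.

21.0 °C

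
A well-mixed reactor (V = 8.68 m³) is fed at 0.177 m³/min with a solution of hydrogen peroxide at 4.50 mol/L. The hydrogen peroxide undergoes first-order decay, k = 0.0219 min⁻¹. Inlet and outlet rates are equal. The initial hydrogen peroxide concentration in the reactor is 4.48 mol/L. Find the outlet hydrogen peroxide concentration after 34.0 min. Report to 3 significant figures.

2.72 mol/L

Accumulation = in − out − consumed: V dC/dt = Q C_in − Q C − k V C.
dC/dt = (Q/V) C_in − (Q/V + k) C; effective rate a = Q/V + k = 0.020392 + 0.0219 = 0.042292 min⁻¹.
C_ss = Q C_in/(Q + kV) = 2.1698 mol/L; C(t) = C_ss + (C₀ − C_ss) e^(−a t).
C(34.0) = 2.1698 + (2.3102)·e^(−0.042292·34.0) = 2.1698 + (2.3102)·0.23742 = 2.7183 mol/L.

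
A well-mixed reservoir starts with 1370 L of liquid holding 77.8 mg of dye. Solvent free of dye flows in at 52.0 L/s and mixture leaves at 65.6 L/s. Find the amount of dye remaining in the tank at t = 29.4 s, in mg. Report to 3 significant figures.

Total volume: dV/dt = Q_in − Q_out = -13.600 L/s, so V(t) = 1370 − 13.600 t and V(29.4) = 970.16 L.
Species balance (pure solvent in): dm/dt = −Q_out · m/V(t).
dm/m = −Q_out dt/(V₀ − 13.600 t); integrating gives ln(m/m₀) = −(Q_out/(Q_in−Q_out)) ln(V/V₀).
m = m₀ (V₀/V)^(Q_out/(Q_in−Q_out)) = 77.8 × (1370/970.16)^(-4.8235) = 14.725 mg.

14.7 mg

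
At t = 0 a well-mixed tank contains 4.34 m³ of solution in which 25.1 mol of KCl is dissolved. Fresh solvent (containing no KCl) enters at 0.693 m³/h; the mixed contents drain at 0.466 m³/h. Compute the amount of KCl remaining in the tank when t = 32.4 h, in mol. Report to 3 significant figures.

Let m(t) be the amount of KCl. Volume: V(t) = V₀ + (Q_in − Q_out) t = 4.34 + 0.22700 t; V(32.4) = 11.695 m³.
Solute balance: dm/dt = 0 − Q_out C = −Q_out m/V(t).
Separate: dm/m = −Q_out dt/V(t) ⇒ ln(m/m₀) = −(Q_out/(Q_in−Q_out)) ln(V/V₀).
m = m₀ (V₀/V)^(Q_out/(Q_in−Q_out)) = 25.1 × (4.34/11.695)^(2.0529) = 3.2803 mol.

3.28 mol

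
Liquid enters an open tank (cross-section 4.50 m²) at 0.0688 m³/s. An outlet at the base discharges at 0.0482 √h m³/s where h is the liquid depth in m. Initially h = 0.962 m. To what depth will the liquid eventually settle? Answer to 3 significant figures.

2.04 m

A dh/dt = Q_in − 0.0482 √h. Steady state requires inflow = outflow:
Q_in = 0.0482 √h_ss ⇒ √h_ss = 0.0688/0.0482 = 1.4274.
h_ss = 1.4274² = 2.0374 m. (Since h₀ = 0.962 m < h_ss, the level will rise toward this value.)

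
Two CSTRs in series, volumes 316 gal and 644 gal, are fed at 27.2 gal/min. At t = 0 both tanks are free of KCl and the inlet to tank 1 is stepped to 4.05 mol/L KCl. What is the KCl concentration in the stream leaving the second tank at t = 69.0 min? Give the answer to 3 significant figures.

Species balance on tank i: dCᵢ/dt = (Cᵢ₋₁ − Cᵢ)/τᵢ with τᵢ = Vᵢ/Q.
τ₁ = 316/27.2 = 11.618 min; τ₂ = 644/27.2 = 23.676 min.
Solving the cascade with C₁(0)=C₂(0)=0 gives C₂(t) = C_in[1 − (τ₁ e^(−t/τ₁) − τ₂ e^(−t/τ₂))/(τ₁ − τ₂)].
At t = 69.0: e^(−t/τ₁) = 0.0026340, e^(−t/τ₂) = 0.054243.
C₂ = 4.05·[1 − (11.618·0.0026340 − 23.676·0.054243)/(-12.059)] = 4.05·0.89604 = 3.6289 mol/L.

3.63 mol/L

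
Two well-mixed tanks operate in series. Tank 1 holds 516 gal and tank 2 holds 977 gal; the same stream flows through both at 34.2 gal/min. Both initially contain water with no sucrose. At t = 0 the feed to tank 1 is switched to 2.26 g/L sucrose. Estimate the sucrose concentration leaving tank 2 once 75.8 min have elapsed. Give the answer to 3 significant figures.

Species balance on tank i: dCᵢ/dt = (Cᵢ₋₁ − Cᵢ)/τᵢ with τᵢ = Vᵢ/Q.
τ₁ = 516/34.2 = 15.088 min; τ₂ = 977/34.2 = 28.567 min.
Tank 1: C₁ = C_in(1 − e^(−t/τ₁)). Tank 2 (τ₁ ≠ τ₂): C₂ = C_in[1 − (τ₁ e^(−t/τ₁) − τ₂ e^(−t/τ₂))/(τ₁ − τ₂)].
At t = 75.8: e^(−t/τ₁) = 0.0065785, e^(−t/τ₂) = 0.070412.
C₂ = 2.26·[1 − (15.088·0.0065785 − 28.567·0.070412)/(-13.480)] = 2.26·0.85814 = 1.9394 g/L.

1.94 g/L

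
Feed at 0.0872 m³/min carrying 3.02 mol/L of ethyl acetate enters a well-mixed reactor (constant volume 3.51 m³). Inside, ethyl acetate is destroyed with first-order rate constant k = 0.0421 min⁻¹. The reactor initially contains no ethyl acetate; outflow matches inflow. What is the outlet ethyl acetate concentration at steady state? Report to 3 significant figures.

Accumulation = in − out − consumed: V dC/dt = Q C_in − Q C − k V C.
Steady state (dC/dt = 0): C_ss = Q C_in/(Q + kV) = C_in/(1 + kV/Q).
C_ss = 0.0872·3.02/(0.0872 + 0.0421·3.51) = 0.26334/0.23497 = 1.1208 mol/L.

1.12 mol/L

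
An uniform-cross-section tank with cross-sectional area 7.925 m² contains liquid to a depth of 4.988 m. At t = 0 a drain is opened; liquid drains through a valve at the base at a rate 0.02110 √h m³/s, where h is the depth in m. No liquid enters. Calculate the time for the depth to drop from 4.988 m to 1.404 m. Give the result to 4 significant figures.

A dh/dt = −Q_out = −0.02110 √h.
This is separable: 2 d(√h)/dt = −0.02110/A, so √h = √h₀ − (0.02110/(2A)) t.
t = 2A(√h₀ − √h)/0.02110 = 2·7.925·(√4.988 − √1.404)/0.02110
  = 15.8500 × (2.23338 − 1.18491) / 0.02110 = 787.601 s.

787.6 s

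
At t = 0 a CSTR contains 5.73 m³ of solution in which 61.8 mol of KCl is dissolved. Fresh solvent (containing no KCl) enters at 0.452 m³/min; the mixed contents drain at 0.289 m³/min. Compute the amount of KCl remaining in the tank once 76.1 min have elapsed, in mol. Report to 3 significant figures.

Let m(t) be the amount of KCl. Volume: V(t) = V₀ + (Q_in − Q_out) t = 5.73 + 0.16300 t; V(76.1) = 18.134 m³.
Species balance (pure solvent in): dm/dt = −Q_out · m/V(t).
dm/m = −Q_out dt/(V₀ + 0.16300 t); integrating gives ln(m/m₀) = −(Q_out/(Q_in−Q_out)) ln(V/V₀).
m = m₀ (V₀/V)^(Q_out/(Q_in−Q_out)) = 61.8 × (5.73/18.134)^(1.7730) = 8.0144 mol.

8.01 mol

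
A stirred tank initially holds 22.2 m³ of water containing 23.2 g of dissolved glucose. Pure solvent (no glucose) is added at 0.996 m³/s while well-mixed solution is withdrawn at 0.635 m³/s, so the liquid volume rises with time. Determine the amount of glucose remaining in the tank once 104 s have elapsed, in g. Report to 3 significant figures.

Let m(t) be the amount of glucose. Volume: V(t) = V₀ + (Q_in − Q_out) t = 22.2 + 0.36100 t; V(104) = 59.744 m³.
Solute balance: dm/dt = 0 − Q_out C = −Q_out m/V(t).
Separate: dm/m = −Q_out dt/V(t) ⇒ ln(m/m₀) = −(Q_out/(Q_in−Q_out)) ln(V/V₀).
m = m₀ (V₀/V)^(Q_out/(Q_in−Q_out)) = 23.2 × (22.2/59.744)^(1.7590) = 4.0665 g.

4.07 g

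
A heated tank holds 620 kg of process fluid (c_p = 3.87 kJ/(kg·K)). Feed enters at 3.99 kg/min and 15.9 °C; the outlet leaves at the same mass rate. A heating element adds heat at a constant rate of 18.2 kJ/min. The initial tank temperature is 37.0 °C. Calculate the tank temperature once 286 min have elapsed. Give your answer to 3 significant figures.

20.2 °C

M c_p dT/dt = ṁ c_p (T_in − T) + Q̇.
Rearrange: dT/dt = (T_ss − T)/τ with τ = M/ṁ = 155.39 min and T_ss = T_in + Q̇/(ṁ c_p) = 17.079 °C.
T approaches T_ss exponentially: T(t) = T_ss + (T₀ − T_ss) e^(−t/τ).
T(286) = 17.079 + (19.921)·e^(−286/155.39) = 17.079 + (19.921)·0.15873 = 20.241 °C.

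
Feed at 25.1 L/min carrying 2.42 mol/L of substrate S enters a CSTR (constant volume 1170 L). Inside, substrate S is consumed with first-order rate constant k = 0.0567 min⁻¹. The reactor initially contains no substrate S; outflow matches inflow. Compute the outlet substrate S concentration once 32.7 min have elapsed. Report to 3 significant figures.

0.613 mol/L

V dC/dt = Q(C_in − C) − k V C.
This is linear with rate a = Q/V + k = 0.078153 min⁻¹.
C_ss = Q C_in/(Q + kV) = 0.66429 mol/L; C(t) = C_ss + (C₀ − C_ss) e^(−a t).
C(32.7) = 0.66429 + (-0.66429)·e^(−0.078153·32.7) = 0.66429 + (-0.66429)·0.077645 = 0.61271 mol/L.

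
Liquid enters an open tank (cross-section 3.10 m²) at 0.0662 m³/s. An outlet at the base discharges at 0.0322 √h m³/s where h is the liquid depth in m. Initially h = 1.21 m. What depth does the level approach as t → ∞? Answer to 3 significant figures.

Level balance: A dh/dt = 0.0662 − 0.0322 √h. Setting dh/dt = 0:
Q_in = 0.0322 √h_ss ⇒ √h_ss = 0.0662/0.0322 = 2.0559.
h_ss = 2.0559² = 4.2267 m. (Since h₀ = 1.21 m < h_ss, the level will rise toward this value.)

4.23 m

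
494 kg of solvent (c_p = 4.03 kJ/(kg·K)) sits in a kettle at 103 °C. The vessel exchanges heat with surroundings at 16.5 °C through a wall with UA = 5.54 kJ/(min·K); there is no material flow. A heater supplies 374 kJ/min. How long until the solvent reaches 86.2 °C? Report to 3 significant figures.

776 min

Energy balance: M c_p dT/dt = −UA(T − T_amb) + Q̇.
τ = M c_p/UA = 359.35 min; T_ss = T_amb + Q̇/UA = 16.5 + 374/5.54 = 84.009 °C.
T(t) = T_ss + (T₀ − T_ss)e^(−t/τ); set T = 86.2:
t = −τ ln[(T − T_ss)/(T₀ − T_ss)] = −359.35 · ln(0.11537) = 776.07 min.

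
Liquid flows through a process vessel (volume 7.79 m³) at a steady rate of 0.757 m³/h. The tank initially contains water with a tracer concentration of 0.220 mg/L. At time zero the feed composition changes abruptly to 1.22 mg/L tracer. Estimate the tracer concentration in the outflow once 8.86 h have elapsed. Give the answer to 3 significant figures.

0.797 mg/L

Species balance on the tank: V dC/dt = Q(C_in − C).
Rewrite as dC/dt + C/τ = C_in/τ, τ = V/Q = 10.291 h.
C approaches C_in exponentially: C(t) = C_in + (C₀ − C_in) e^(−t/τ).
C(8.86) = 1.22 + (0.220 − 1.22)·e^(−8.86/10.291) = 1.22 + (-1.0000)·0.42275 = 0.79725 mg/L.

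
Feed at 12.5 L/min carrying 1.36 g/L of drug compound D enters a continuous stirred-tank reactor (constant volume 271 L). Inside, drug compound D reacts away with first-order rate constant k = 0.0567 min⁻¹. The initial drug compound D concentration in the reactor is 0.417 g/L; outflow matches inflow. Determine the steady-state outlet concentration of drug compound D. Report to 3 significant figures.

V dC/dt = Q(C_in − C) − k V C.
At steady state: 0 = Q C_in − (Q + kV) C_ss, so C_ss = Q C_in/(Q + kV).
C_ss = 12.5·1.36/(12.5 + 0.0567·271) = 17.000/27.866 = 0.61007 g/L.

0.610 g/L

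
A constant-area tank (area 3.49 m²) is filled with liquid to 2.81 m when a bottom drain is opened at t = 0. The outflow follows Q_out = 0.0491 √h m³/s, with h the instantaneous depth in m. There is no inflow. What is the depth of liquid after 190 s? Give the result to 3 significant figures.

A dh/dt = −Q_out = −0.0491 √h.
This is separable: 2 d(√h)/dt = −0.0491/A, so √h = √h₀ − (0.0491/(2A)) t.
√h = √2.81 − 0.0491·190/(2·3.49) = 1.6763 − 1.3365 = 0.33977.
h = 0.33977² = 0.11545 m.

0.115 m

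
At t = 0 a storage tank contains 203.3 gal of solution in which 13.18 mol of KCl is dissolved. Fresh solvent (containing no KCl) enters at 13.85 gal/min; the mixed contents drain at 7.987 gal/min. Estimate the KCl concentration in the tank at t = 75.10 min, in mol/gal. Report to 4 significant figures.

Let m(t) be the amount of KCl. Volume: V(t) = V₀ + (Q_in − Q_out) t = 203.3 + 5.86300 t; V(75.10) = 643.611 gal.
Species balance (pure solvent in): dm/dt = −Q_out · m/V(t).
Separate: dm/m = −Q_out dt/V(t) ⇒ ln(m/m₀) = −(Q_out/(Q_in−Q_out)) ln(V/V₀).
m = m₀ (V₀/V)^(Q_out/(Q_in−Q_out)) = 13.18 × (203.3/643.611)^(1.36227) = 2.74231 mol.
C = m/V = 2.74231/643.611 = 0.00426082 mol/gal.

0.004261 mol/gal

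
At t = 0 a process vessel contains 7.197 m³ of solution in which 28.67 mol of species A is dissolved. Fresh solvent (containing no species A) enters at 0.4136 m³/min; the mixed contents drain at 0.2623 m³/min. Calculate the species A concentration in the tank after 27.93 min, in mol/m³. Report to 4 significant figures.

Let m(t) be the amount of species A. Volume: V(t) = V₀ + (Q_in − Q_out) t = 7.197 + 0.151300 t; V(27.93) = 11.4228 m³.
No species A enters, so dm/dt = −Q_out · (m/V).
Separate: dm/m = −Q_out dt/V(t) ⇒ ln(m/m₀) = −(Q_out/(Q_in−Q_out)) ln(V/V₀).
m = m₀ (V₀/V)^(Q_out/(Q_in−Q_out)) = 28.67 × (7.197/11.4228)^(1.73364) = 12.8713 mol.
C = m/V = 12.8713/11.4228 = 1.12681 mol/m³.

1.127 mol/m³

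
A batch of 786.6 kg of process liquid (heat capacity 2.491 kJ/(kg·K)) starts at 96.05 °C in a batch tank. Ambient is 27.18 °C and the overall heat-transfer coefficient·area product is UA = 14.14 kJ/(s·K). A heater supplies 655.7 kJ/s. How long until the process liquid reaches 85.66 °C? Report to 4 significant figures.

85.85 s

M c_p dT/dt = −UA(T − T_amb) + Q̇.
τ = M c_p/UA = 138.573 s; T_ss = T_amb + Q̇/UA = 27.18 + 655.7/14.14 = 73.5520 °C.
T(t) = T_ss + (T₀ − T_ss)e^(−t/τ); set T = 85.66:
t = −τ ln[(T − T_ss)/(T₀ − T_ss)] = −138.573 · ln(0.538181) = 85.8542 s.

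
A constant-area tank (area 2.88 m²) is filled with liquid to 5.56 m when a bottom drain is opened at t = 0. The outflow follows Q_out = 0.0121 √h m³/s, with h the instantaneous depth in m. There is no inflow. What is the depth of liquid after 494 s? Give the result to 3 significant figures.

1.74 m

A dh/dt = −Q_out = −0.0121 √h.
∫ h^(−1/2) dh = −(0.0121/A) ∫ dt, giving 2√h = 2√h₀ − (0.0121/A) t.
√h = √5.56 − 0.0121·494/(2·2.88) = 2.3580 − 1.0377 = 1.3202.
h = 1.3202² = 1.7430 m.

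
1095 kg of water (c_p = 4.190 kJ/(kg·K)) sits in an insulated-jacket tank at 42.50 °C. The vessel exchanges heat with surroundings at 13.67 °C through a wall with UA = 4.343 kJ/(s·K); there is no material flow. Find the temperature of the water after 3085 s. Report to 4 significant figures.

15.22 °C

M c_p dT/dt = −UA(T − T_amb).
dT/dt = (T_ss − T)/τ with T_ss = T_amb = 13.6700 °C, τ = M c_p/UA = 1095·4.190/4.343 = 1056.42 s.
Solution: T(t) = T_ss + (T₀ − T_ss) e^(−t/τ).
T(3085) = 13.6700 + (28.8300)·0.0539214 = 15.2246 °C.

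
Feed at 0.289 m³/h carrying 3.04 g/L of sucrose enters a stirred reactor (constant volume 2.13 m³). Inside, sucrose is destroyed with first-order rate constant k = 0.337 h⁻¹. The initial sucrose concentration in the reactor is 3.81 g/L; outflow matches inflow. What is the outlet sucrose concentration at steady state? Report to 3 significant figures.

0.873 g/L

Accumulation = in − out − consumed: V dC/dt = Q C_in − Q C − k V C.
Steady state (dC/dt = 0): C_ss = Q C_in/(Q + kV) = C_in/(1 + kV/Q).
C_ss = 0.289·3.04/(0.289 + 0.337·2.13) = 0.87856/1.0068 = 0.87262 g/L.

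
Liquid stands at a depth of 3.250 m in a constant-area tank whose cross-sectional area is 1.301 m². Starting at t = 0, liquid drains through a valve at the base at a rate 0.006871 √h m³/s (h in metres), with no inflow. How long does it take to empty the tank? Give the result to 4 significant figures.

682.7 s

With no inflow, A dh/dt = −0.006871 √h.
∫ h^(−1/2) dh = −(0.006871/A) ∫ dt, giving 2√h = 2√h₀ − (0.006871/A) t.
Tank is empty when √h = 0: t_empty = 2A√h₀/0.006871.
t_empty = 2·1.301·√3.250/0.006871 = 2.60200·1.80278/0.006871 = 682.699 s.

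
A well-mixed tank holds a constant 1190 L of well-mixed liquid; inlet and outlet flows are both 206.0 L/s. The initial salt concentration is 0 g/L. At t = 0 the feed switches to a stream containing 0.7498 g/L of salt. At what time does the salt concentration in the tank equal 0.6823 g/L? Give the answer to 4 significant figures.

13.91 s

Species balance: V dC/dt = Q(C_in − C) ⇒ τ = V/Q = 5.77670 s.
C(t) = C_in + (C₀ − C_in) e^(−t/τ). Set C = 0.6823 and solve for t:
e^(−t/τ) = (C − C_in)/(C₀ − C_in) = (0.6823 − 0.7498)/(0 − 0.7498) = 0.0900240
t = −τ ln(…) = 5.77670 × 2.40768 = 13.9084 s.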